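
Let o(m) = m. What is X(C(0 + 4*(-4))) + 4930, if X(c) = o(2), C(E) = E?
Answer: 4932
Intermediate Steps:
X(c) = 2
X(C(0 + 4*(-4))) + 4930 = 2 + 4930 = 4932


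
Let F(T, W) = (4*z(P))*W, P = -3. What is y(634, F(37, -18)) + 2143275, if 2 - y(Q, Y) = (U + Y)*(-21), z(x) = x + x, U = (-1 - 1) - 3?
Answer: 2152244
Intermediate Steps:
U = -5 (U = -2 - 3 = -5)
z(x) = 2*x
F(T, W) = -24*W (F(T, W) = (4*(2*(-3)))*W = (4*(-6))*W = -24*W)
y(Q, Y) = -103 + 21*Y (y(Q, Y) = 2 - (-5 + Y)*(-21) = 2 - (105 - 21*Y) = 2 + (-105 + 21*Y) = -103 + 21*Y)
y(634, F(37, -18)) + 2143275 = (-103 + 21*(-24*(-18))) + 2143275 = (-103 + 21*432) + 2143275 = (-103 + 9072) + 2143275 = 8969 + 2143275 = 2152244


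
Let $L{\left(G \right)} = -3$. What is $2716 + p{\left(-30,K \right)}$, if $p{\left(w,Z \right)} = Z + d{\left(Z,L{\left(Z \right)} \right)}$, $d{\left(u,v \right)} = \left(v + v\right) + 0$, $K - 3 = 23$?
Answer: $2736$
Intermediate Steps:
$K = 26$ ($K = 3 + 23 = 26$)
$d{\left(u,v \right)} = 2 v$ ($d{\left(u,v \right)} = 2 v + 0 = 2 v$)
$p{\left(w,Z \right)} = -6 + Z$ ($p{\left(w,Z \right)} = Z + 2 \left(-3\right) = Z - 6 = -6 + Z$)
$2716 + p{\left(-30,K \right)} = 2716 + \left(-6 + 26\right) = 2716 + 20 = 2736$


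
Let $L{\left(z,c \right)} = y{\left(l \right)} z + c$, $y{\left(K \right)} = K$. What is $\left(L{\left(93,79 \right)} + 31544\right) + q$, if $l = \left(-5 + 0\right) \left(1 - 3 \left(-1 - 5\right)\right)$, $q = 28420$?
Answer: $51208$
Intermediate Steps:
$l = -95$ ($l = - 5 \left(1 - -18\right) = - 5 \left(1 + 18\right) = \left(-5\right) 19 = -95$)
$L{\left(z,c \right)} = c - 95 z$ ($L{\left(z,c \right)} = - 95 z + c = c - 95 z$)
$\left(L{\left(93,79 \right)} + 31544\right) + q = \left(\left(79 - 8835\right) + 31544\right) + 28420 = \left(-8756 + 31544\right) + 28420 = 22788 + 28420 = 51208$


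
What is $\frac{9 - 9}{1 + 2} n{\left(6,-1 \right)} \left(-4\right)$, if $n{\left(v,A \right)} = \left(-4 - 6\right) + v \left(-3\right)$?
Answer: $0$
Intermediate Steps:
$n{\left(v,A \right)} = -10 - 3 v$ ($n{\left(v,A \right)} = \left(-4 - 6\right) - 3 v = -10 - 3 v$)
$\frac{9 - 9}{1 + 2} n{\left(6,-1 \right)} \left(-4\right) = \frac{9 - 9}{1 + 2} \left(-10 - 18\right) \left(-4\right) = \frac{0}{3} \left(-10 - 18\right) \left(-4\right) = 0 \cdot \frac{1}{3} \left(-28\right) \left(-4\right) = 0 \left(-28\right) \left(-4\right) = 0 \left(-4\right) = 0$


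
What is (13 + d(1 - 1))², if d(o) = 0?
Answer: 169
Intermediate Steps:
(13 + d(1 - 1))² = (13 + 0)² = 13² = 169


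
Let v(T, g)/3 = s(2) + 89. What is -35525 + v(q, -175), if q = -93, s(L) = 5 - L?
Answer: -35249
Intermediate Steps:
v(T, g) = 276 (v(T, g) = 3*((5 - 1*2) + 89) = 3*((5 - 2) + 89) = 3*(3 + 89) = 3*92 = 276)
-35525 + v(q, -175) = -35525 + 276 = -35249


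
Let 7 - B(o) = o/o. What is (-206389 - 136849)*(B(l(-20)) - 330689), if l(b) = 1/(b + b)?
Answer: 113502971554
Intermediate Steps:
l(b) = 1/(2*b)
B(o) = 6 (B(o) = 7 - o/o = 7 - 1*1 = 7 - 1 = 6)
(-206389 - 136849)*(B(l(-20)) - 330689) = (-206389 - 136849)*(6 - 330689) = -343238*(-330683) = 113502971554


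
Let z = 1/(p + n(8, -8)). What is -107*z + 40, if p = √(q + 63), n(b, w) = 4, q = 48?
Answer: 4228/95 - 107*√111/95 ≈ 32.639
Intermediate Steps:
p = √111 (p = √(48 + 63) = √111 ≈ 10.536)
z = 1/(4 + √111) (z = 1/(√111 + 4) = 1/(4 + √111) ≈ 0.068796)
-107*z + 40 = -107*(-4/95 + √111/95) + 40 = (428/95 - 107*√111/95) + 40 = 4228/95 - 107*√111/95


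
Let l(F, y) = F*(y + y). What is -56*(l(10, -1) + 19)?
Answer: 56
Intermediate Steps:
l(F, y) = 2*F*y (l(F, y) = F*(2*y) = 2*F*y)
-56*(l(10, -1) + 19) = -56*(2*10*(-1) + 19) = -56*(-20 + 19) = -56*(-1) = 56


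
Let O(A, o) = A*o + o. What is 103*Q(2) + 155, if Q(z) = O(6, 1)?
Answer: 876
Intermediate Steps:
O(A, o) = o + A*o
Q(z) = 7 (Q(z) = 1*(1 + 6) = 1*7 = 7)
103*Q(2) + 155 = 103*7 + 155 = 721 + 155 = 876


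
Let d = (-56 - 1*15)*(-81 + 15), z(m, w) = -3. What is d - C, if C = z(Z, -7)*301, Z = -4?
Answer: 5589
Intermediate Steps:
d = 4686 (d = (-56 - 15)*(-66) = -71*(-66) = 4686)
C = -903 (C = -3*301 = -903)
d - C = 4686 - 1*(-903) = 4686 + 903 = 5589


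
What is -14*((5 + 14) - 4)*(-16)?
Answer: 3360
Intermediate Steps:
-14*((5 + 14) - 4)*(-16) = -14*(19 - 4)*(-16) = -14*15*(-16) = -210*(-16) = 3360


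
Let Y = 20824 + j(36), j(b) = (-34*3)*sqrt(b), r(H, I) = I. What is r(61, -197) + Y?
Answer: 20015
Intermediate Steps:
j(b) = -102*sqrt(b)
Y = 20212 (Y = 20824 - 102*sqrt(36) = 20824 - 102*6 = 20824 - 612 = 20212)
r(61, -197) + Y = -197 + 20212 = 20015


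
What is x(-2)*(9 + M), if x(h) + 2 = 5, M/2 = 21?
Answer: 153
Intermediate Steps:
M = 42 (M = 2*21 = 42)
x(h) = 3 (x(h) = -2 + 5 = 3)
x(-2)*(9 + M) = 3*(9 + 42) = 3*51 = 153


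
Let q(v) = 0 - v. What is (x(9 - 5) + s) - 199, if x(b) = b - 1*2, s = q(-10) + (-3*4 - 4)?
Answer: -203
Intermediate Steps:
q(v) = -v
s = -6 (s = -1*(-10) + (-3*4 - 4) = 10 + (-12 - 4) = 10 - 16 = -6)
x(b) = -2 + b (x(b) = b - 2 = -2 + b)
(x(9 - 5) + s) - 199 = ((-2 + (9 - 5)) - 6) - 199 = ((-2 + 4) - 6) - 199 = (2 - 6) - 199 = -4 - 199 = -203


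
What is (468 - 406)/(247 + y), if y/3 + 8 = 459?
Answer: 31/800 ≈ 0.038750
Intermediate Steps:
y = 1353 (y = -24 + 3*459 = -24 + 1377 = 1353)
(468 - 406)/(247 + y) = (468 - 406)/(247 + 1353) = 62/1600 = 62*(1/1600) = 31/800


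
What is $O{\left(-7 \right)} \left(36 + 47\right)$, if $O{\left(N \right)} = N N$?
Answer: $4067$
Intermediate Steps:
$O{\left(N \right)} = N^{2}$
$O{\left(-7 \right)} \left(36 + 47\right) = \left(-7\right)^{2} \left(36 + 47\right) = 49 \cdot 83 = 4067$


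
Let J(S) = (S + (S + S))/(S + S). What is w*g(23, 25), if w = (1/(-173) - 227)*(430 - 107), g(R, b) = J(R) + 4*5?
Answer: -272724404/173 ≈ -1.5764e+6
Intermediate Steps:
J(S) = 3/2 (J(S) = (S + 2*S)/((2*S)) = (3*S)*(1/(2*S)) = 3/2)
g(R, b) = 43/2 (g(R, b) = 3/2 + 4*5 = 3/2 + 20 = 43/2)
w = -12684856/173 (w = (-1/173 - 227)*323 = -39272/173*323 = -12684856/173 ≈ -73323.)
w*g(23, 25) = -12684856/173*43/2 = -272724404/173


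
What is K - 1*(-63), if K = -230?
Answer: -167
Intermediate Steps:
K - 1*(-63) = -230 - 1*(-63) = -230 + 63 = -167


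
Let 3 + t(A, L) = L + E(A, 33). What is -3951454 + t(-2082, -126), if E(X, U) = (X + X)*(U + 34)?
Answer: -4230571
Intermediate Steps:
E(X, U) = 2*X*(34 + U) (E(X, U) = (2*X)*(34 + U) = 2*X*(34 + U))
t(A, L) = -3 + L + 134*A (t(A, L) = -3 + (L + 2*A*(34 + 33)) = -3 + (L + 2*A*67) = -3 + (L + 134*A) = -3 + L + 134*A)
-3951454 + t(-2082, -126) = -3951454 + (-3 - 126 + 134*(-2082)) = -3951454 + (-3 - 126 - 278988) = -3951454 - 279117 = -4230571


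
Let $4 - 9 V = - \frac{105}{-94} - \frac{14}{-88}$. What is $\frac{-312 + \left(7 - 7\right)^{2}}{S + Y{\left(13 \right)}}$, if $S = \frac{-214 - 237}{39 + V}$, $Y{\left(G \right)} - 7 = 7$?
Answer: $- \frac{114114156}{923501} \approx -123.57$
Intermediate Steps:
$Y{\left(G \right)} = 14$ ($Y{\left(G \right)} = 7 + 7 = 14$)
$V = \frac{5633}{18612}$ ($V = \frac{4}{9} - \frac{- \frac{105}{-94} - \frac{14}{-88}}{9} = \frac{4}{9} - \frac{\left(-105\right) \left(- \frac{1}{94}\right) - - \frac{7}{44}}{9} = \frac{4}{9} - \frac{\frac{105}{94} + \frac{7}{44}}{9} = \frac{4}{9} - \frac{2639}{18612} = \frac{5633}{18612} \approx 0.30265$)
$S = - \frac{8394012}{731501}$ ($S = \frac{-214 - 237}{39 + \frac{5633}{18612}} = - \frac{451}{\frac{731501}{18612}} = \left(-451\right) \frac{18612}{731501} = - \frac{8394012}{731501} \approx -11.475$)
$\frac{-312 + \left(7 - 7\right)^{2}}{S + Y{\left(13 \right)}} = \frac{-312 + \left(7 - 7\right)^{2}}{- \frac{8394012}{731501} + 14} = \frac{-312 + 0^{2}}{\frac{1847002}{731501}} = \left(-312 + 0\right) \frac{731501}{1847002} = \left(-312\right) \frac{731501}{1847002} = - \frac{114114156}{923501}$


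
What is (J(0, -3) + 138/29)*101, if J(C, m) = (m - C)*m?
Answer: 40299/29 ≈ 1389.6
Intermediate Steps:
J(C, m) = m*(m - C)
(J(0, -3) + 138/29)*101 = (-3*(-3 - 1*0) + 138/29)*101 = (-3*(-3 + 0) + 138*(1/29))*101 = (-3*(-3) + 138/29)*101 = (9 + 138/29)*101 = (399/29)*101 = 40299/29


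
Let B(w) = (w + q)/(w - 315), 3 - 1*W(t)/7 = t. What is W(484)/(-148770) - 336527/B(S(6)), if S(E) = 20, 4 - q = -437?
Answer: 14769212480237/68582970 ≈ 2.1535e+5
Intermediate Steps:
q = 441 (q = 4 - 1*(-437) = 4 + 437 = 441)
W(t) = 21 - 7*t
B(w) = (441 + w)/(-315 + w) (B(w) = (w + 441)/(w - 315) = (441 + w)/(-315 + w))
W(484)/(-148770) - 336527/B(S(6)) = (21 - 7*484)/(-148770) - 336527*(-315 + 20)/(441 + 20) = (21 - 3388)*(-1/148770) - 336527/(461/(-295)) = -3367*(-1/148770) - 336527/((-1/295*461)) = 3367/148770 - 336527/(-461/295) = 3367/148770 - 336527*(-295/461) = 3367/148770 + 99275465/461 = 14769212480237/68582970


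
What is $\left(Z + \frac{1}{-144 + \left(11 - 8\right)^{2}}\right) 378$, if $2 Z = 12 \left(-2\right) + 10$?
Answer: $- \frac{13244}{5} \approx -2648.8$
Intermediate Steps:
$Z = -7$ ($Z = \frac{12 \left(-2\right) + 10}{2} = \frac{-24 + 10}{2} = \frac{1}{2} \left(-14\right) = -7$)
$\left(Z + \frac{1}{-144 + \left(11 - 8\right)^{2}}\right) 378 = \left(-7 + \frac{1}{-144 + \left(11 - 8\right)^{2}}\right) 378 = \left(-7 + \frac{1}{-144 + 3^{2}}\right) 378 = \left(-7 + \frac{1}{-144 + 9}\right) 378 = \left(-7 + \frac{1}{-135}\right) 378 = \left(-7 - \frac{1}{135}\right) 378 = \left(- \frac{946}{135}\right) 378 = - \frac{13244}{5}$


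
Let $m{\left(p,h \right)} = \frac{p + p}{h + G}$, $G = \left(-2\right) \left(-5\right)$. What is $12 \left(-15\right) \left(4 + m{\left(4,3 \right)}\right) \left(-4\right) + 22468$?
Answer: $\frac{335284}{13} \approx 25791.0$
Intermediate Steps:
$G = 10$
$m{\left(p,h \right)} = \frac{2 p}{10 + h}$ ($m{\left(p,h \right)} = \frac{p + p}{h + 10} = \frac{2 p}{10 + h}$)
$12 \left(-15\right) \left(4 + m{\left(4,3 \right)}\right) \left(-4\right) + 22468 = 12 \left(-15\right) \left(4 + 2 \cdot 4 \frac{1}{10 + 3}\right) \left(-4\right) + 22468 = - 180 \left(4 + 2 \cdot 4 \cdot \frac{1}{13}\right) \left(-4\right) + 22468 = - 180 \left(4 + \frac{8}{13}\right) \left(-4\right) + 22468 = - 180 \cdot \frac{60}{13} \left(-4\right) + 22468 = \left(-180\right) \left(- \frac{240}{13}\right) + 22468 = \frac{43200}{13} + 22468 = \frac{335284}{13}$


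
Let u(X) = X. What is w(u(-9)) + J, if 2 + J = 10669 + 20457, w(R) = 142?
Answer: 31266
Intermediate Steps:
J = 31124 (J = -2 + (10669 + 20457) = -2 + 31126 = 31124)
w(u(-9)) + J = 142 + 31124 = 31266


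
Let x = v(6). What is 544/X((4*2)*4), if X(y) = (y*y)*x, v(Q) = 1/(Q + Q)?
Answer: 51/8 ≈ 6.3750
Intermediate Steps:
v(Q) = 1/(2*Q)
x = 1/12 (x = (½)/6 = (½)*(⅙) = 1/12 ≈ 0.083333)
X(y) = y²/12 (X(y) = (y*y)*(1/12) = y²*(1/12) = y²/12)
544/X((4*2)*4) = 544/((((4*2)*4)²/12)) = 544/(((8*4)²/12)) = 544/(((1/12)*32²)) = 544/(((1/12)*1024)) = 544/(256/3) = 544*(3/256) = 51/8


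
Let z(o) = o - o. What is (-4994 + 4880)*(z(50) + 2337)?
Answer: -266418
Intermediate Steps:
z(o) = 0
(-4994 + 4880)*(z(50) + 2337) = (-4994 + 4880)*(0 + 2337) = -114*2337 = -266418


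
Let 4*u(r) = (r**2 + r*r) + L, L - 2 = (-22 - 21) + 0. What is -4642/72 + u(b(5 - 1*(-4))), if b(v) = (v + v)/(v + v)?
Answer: -668/9 ≈ -74.222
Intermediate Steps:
L = -41 (L = 2 + ((-22 - 21) + 0) = 2 + (-43 + 0) = 2 - 43 = -41)
b(v) = 1 (b(v) = (2*v)/((2*v)) = (2*v)*(1/(2*v)) = 1)
u(r) = -41/4 + r**2/2 (u(r) = ((r**2 + r*r) - 41)/4 = ((r**2 + r**2) - 41)/4 = (2*r**2 - 41)/4 = (-41 + 2*r**2)/4 = -41/4 + r**2/2)
-4642/72 + u(b(5 - 1*(-4))) = -4642/72 + (-41/4 + (1/2)*1**2) = -4642*1/72 + (-41/4 + (1/2)*1) = -2321/36 + (-41/4 + 1/2) = -2321/36 - 39/4 = -668/9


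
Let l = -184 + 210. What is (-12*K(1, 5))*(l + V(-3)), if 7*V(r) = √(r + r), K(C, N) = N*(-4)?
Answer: 6240 + 240*I*√6/7 ≈ 6240.0 + 83.983*I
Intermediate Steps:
K(C, N) = -4*N
V(r) = √2*√r/7 (V(r) = √(r + r)/7 = √(2*r)/7 = (√2*√r)/7 = √2*√r/7)
l = 26
(-12*K(1, 5))*(l + V(-3)) = (-(-48)*5)*(26 + √2*√(-3)/7) = (-12*(-20))*(26 + √2*(I*√3)/7) = 240*(26 + I*√6/7) = 6240 + 240*I*√6/7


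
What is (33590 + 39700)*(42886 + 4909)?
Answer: 3502895550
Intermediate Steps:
(33590 + 39700)*(42886 + 4909) = 73290*47795 = 3502895550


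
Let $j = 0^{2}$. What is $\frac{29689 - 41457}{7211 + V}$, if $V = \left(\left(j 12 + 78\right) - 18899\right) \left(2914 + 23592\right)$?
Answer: $\frac{11768}{498862215} \approx 2.359 \cdot 10^{-5}$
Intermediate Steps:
$j = 0$
$V = -498869426$ ($V = \left(\left(0 \cdot 12 + 78\right) - 18899\right) \left(2914 + 23592\right) = \left(\left(0 + 78\right) - 18899\right) 26506 = \left(78 - 18899\right) 26506 = \left(-18821\right) 26506 = -498869426$)
$\frac{29689 - 41457}{7211 + V} = \frac{29689 - 41457}{7211 - 498869426} = - \frac{11768}{-498862215} = \left(-11768\right) \left(- \frac{1}{498862215}\right) = \frac{11768}{498862215}$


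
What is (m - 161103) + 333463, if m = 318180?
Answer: 490540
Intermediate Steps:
(m - 161103) + 333463 = (318180 - 161103) + 333463 = 157077 + 333463 = 490540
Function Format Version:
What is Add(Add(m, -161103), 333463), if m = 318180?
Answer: 490540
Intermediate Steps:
Add(Add(m, -161103), 333463) = Add(Add(318180, -161103), 333463) = Add(157077, 333463) = 490540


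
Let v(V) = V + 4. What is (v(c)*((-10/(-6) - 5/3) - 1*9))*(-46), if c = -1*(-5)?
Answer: 3726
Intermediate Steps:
c = 5
v(V) = 4 + V
(v(c)*((-10/(-6) - 5/3) - 1*9))*(-46) = ((4 + 5)*((-10/(-6) - 5/3) - 1*9))*(-46) = (9*((-10*(-⅙) - 5*⅓) - 9))*(-46) = (9*((5/3 - 5/3) - 9))*(-46) = (9*(0 - 9))*(-46) = (9*(-9))*(-46) = -81*(-46) = 3726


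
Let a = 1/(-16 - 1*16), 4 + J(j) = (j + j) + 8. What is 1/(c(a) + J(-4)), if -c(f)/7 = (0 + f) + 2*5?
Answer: -32/2361 ≈ -0.013554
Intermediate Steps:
J(j) = 4 + 2*j (J(j) = -4 + ((j + j) + 8) = -4 + (2*j + 8) = -4 + (8 + 2*j) = 4 + 2*j)
a = -1/32 (a = 1/(-16 - 16) = 1/(-32) = -1/32 ≈ -0.031250)
c(f) = -70 - 7*f (c(f) = -7*((0 + f) + 2*5) = -7*(f + 10) = -7*(10 + f) = -70 - 7*f)
1/(c(a) + J(-4)) = 1/((-70 - 7*(-1/32)) + (4 + 2*(-4))) = 1/((-70 + 7/32) + (4 - 8)) = 1/(-2233/32 - 4) = 1/(-2361/32) = -32/2361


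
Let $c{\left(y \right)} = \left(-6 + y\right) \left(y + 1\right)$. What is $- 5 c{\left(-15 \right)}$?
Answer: $-1470$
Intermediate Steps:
$c{\left(y \right)} = \left(1 + y\right) \left(-6 + y\right)$ ($c{\left(y \right)} = \left(-6 + y\right) \left(1 + y\right) = \left(1 + y\right) \left(-6 + y\right)$)
$- 5 c{\left(-15 \right)} = - 5 \left(-6 + \left(-15\right)^{2} - -75\right) = - 5 \left(-6 + 225 + 75\right) = \left(-5\right) 294 = -1470$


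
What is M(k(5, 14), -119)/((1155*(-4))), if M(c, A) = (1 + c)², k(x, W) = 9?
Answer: -5/231 ≈ -0.021645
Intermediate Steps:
M(k(5, 14), -119)/((1155*(-4))) = (1 + 9)²/((1155*(-4))) = 10²/(-4620) = 100*(-1/4620) = -5/231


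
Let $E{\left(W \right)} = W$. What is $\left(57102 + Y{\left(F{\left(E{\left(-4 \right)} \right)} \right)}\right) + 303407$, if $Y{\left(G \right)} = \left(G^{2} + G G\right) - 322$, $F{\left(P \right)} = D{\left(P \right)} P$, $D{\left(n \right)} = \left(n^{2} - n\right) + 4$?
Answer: $378619$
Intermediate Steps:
$D{\left(n \right)} = 4 + n^{2} - n$
$F{\left(P \right)} = P \left(4 + P^{2} - P\right)$ ($F{\left(P \right)} = \left(4 + P^{2} - P\right) P = P \left(4 + P^{2} - P\right)$)
$Y{\left(G \right)} = -322 + 2 G^{2}$ ($Y{\left(G \right)} = \left(G^{2} + G^{2}\right) - 322 = 2 G^{2} - 322 = -322 + 2 G^{2}$)
$\left(57102 + Y{\left(F{\left(E{\left(-4 \right)} \right)} \right)}\right) + 303407 = \left(57102 - \left(322 - 2 \left(- 4 \left(4 + \left(-4\right)^{2} - -4\right)\right)^{2}\right)\right) + 303407 = \left(57102 - \left(322 - 2 \left(- 4 \left(4 + 16 + 4\right)\right)^{2}\right)\right) + 303407 = \left(57102 - \left(322 - 2 \left(\left(-4\right) 24\right)^{2}\right)\right) + 303407 = \left(57102 - \left(322 - 2 \left(-96\right)^{2}\right)\right) + 303407 = \left(57102 + \left(-322 + 2 \cdot 9216\right)\right) + 303407 = \left(57102 + \left(-322 + 18432\right)\right) + 303407 = \left(57102 + 18110\right) + 303407 = 75212 + 303407 = 378619$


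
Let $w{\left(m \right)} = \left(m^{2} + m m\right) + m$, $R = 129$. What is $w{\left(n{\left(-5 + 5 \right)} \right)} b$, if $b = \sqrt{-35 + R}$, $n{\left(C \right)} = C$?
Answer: $0$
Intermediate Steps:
$w{\left(m \right)} = m + 2 m^{2}$ ($w{\left(m \right)} = \left(m^{2} + m^{2}\right) + m = 2 m^{2} + m = m + 2 m^{2}$)
$b = \sqrt{94}$ ($b = \sqrt{-35 + 129} = \sqrt{94} \approx 9.6954$)
$w{\left(n{\left(-5 + 5 \right)} \right)} b = \left(-5 + 5\right) \left(1 + 2 \left(-5 + 5\right)\right) \sqrt{94} = 0 \left(1 + 2 \cdot 0\right) \sqrt{94} = 0 \left(1 + 0\right) \sqrt{94} = 0 \cdot 1 \sqrt{94} = 0 \sqrt{94} = 0$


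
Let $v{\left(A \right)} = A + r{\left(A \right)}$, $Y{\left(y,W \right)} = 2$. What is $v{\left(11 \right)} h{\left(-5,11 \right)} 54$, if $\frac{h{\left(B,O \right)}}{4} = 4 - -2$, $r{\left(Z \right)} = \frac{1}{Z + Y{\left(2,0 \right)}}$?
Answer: $\frac{186624}{13} \approx 14356.0$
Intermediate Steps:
$r{\left(Z \right)} = \frac{1}{2 + Z}$ ($r{\left(Z \right)} = \frac{1}{Z + 2} = \frac{1}{2 + Z}$)
$h{\left(B,O \right)} = 24$ ($h{\left(B,O \right)} = 4 \left(4 - -2\right) = 4 \left(4 + 2\right) = 4 \cdot 6 = 24$)
$v{\left(A \right)} = A + \frac{1}{2 + A}$
$v{\left(11 \right)} h{\left(-5,11 \right)} 54 = \frac{1 + 11 \left(2 + 11\right)}{2 + 11} \cdot 24 \cdot 54 = \frac{1 + 11 \cdot 13}{13} \cdot 24 \cdot 54 = \frac{1 + 143}{13} \cdot 24 \cdot 54 = \frac{1}{13} \cdot 144 \cdot 24 \cdot 54 = \frac{144}{13} \cdot 24 \cdot 54 = \frac{3456}{13} \cdot 54 = \frac{186624}{13}$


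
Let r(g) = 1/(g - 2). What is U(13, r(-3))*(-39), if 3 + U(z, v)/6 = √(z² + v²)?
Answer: 702 - 234*√4226/5 ≈ -2340.4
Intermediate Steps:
r(g) = 1/(-2 + g)
U(z, v) = -18 + 6*√(v² + z²) (U(z, v) = -18 + 6*√(z² + v²) = -18 + 6*√(v² + z²))
U(13, r(-3))*(-39) = (-18 + 6*√((1/(-2 - 3))² + 13²))*(-39) = (-18 + 6*√((1/(-5))² + 169))*(-39) = (-18 + 6*√((-⅕)² + 169))*(-39) = (-18 + 6*√(1/25 + 169))*(-39) = (-18 + 6*√(4226/25))*(-39) = (-18 + 6*(√4226/5))*(-39) = (-18 + 6*√4226/5)*(-39) = 702 - 234*√4226/5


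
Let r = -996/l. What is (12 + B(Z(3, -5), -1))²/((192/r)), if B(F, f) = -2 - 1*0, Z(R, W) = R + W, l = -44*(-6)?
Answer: -2075/1056 ≈ -1.9650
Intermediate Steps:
l = 264
r = -83/22 (r = -996/264 = -996*1/264 = -83/22 ≈ -3.7727)
B(F, f) = -2 (B(F, f) = -2 + 0 = -2)
(12 + B(Z(3, -5), -1))²/((192/r)) = (12 - 2)²/((192/(-83/22))) = 10²/((192*(-22/83))) = 100/(-4224/83) = 100*(-83/4224) = -2075/1056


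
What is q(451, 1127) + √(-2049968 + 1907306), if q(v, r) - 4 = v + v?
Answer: 906 + I*√142662 ≈ 906.0 + 377.71*I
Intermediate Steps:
q(v, r) = 4 + 2*v (q(v, r) = 4 + (v + v) = 4 + 2*v)
q(451, 1127) + √(-2049968 + 1907306) = (4 + 2*451) + √(-2049968 + 1907306) = (4 + 902) + √(-142662) = 906 + I*√142662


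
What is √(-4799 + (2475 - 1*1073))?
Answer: I*√3397 ≈ 58.284*I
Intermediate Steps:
√(-4799 + (2475 - 1*1073)) = √(-4799 + (2475 - 1073)) = √(-4799 + 1402) = √(-3397) = I*√3397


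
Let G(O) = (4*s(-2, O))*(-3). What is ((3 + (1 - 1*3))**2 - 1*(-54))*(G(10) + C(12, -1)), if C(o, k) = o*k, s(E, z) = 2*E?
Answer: 1980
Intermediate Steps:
C(o, k) = k*o
G(O) = 48 (G(O) = (4*(2*(-2)))*(-3) = (4*(-4))*(-3) = -16*(-3) = 48)
((3 + (1 - 1*3))**2 - 1*(-54))*(G(10) + C(12, -1)) = ((3 + (1 - 1*3))**2 - 1*(-54))*(48 - 1*12) = ((3 + (1 - 3))**2 + 54)*(48 - 12) = ((3 - 2)**2 + 54)*36 = (1**2 + 54)*36 = (1 + 54)*36 = 55*36 = 1980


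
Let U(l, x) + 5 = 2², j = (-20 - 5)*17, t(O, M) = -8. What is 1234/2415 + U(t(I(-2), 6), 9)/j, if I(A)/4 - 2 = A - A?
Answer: 105373/205275 ≈ 0.51333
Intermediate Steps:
I(A) = 8 (I(A) = 8 + 4*(A - A) = 8 + 4*0 = 8 + 0 = 8)
j = -425 (j = -25*17 = -425)
U(l, x) = -1 (U(l, x) = -5 + 2² = -5 + 4 = -1)
1234/2415 + U(t(I(-2), 6), 9)/j = 1234/2415 - 1/(-425) = 1234*(1/2415) - 1*(-1/425) = 1234/2415 + 1/425 = 105373/205275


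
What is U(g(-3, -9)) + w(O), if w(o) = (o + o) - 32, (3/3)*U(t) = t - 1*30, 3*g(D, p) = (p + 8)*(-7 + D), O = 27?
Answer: -14/3 ≈ -4.6667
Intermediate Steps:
g(D, p) = (-7 + D)*(8 + p)/3 (g(D, p) = ((p + 8)*(-7 + D))/3 = ((8 + p)*(-7 + D))/3 = ((-7 + D)*(8 + p))/3 = (-7 + D)*(8 + p)/3)
U(t) = -30 + t (U(t) = t - 1*30 = t - 30 = -30 + t)
w(o) = -32 + 2*o (w(o) = 2*o - 32 = -32 + 2*o)
U(g(-3, -9)) + w(O) = (-30 + (-56/3 - 7/3*(-9) + (8/3)*(-3) + (⅓)*(-3)*(-9))) + (-32 + 2*27) = (-30 + (-56/3 + 21 - 8 + 9)) + (-32 + 54) = (-30 + 10/3) + 22 = -80/3 + 22 = -14/3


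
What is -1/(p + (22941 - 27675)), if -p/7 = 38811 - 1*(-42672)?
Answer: 1/575115 ≈ 1.7388e-6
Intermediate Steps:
p = -570381 (p = -7*(38811 - 1*(-42672)) = -7*(38811 + 42672) = -7*81483 = -570381)
-1/(p + (22941 - 27675)) = -1/(-570381 + (22941 - 27675)) = -1/(-570381 - 4734) = -1/(-575115) = -1*(-1/575115) = 1/575115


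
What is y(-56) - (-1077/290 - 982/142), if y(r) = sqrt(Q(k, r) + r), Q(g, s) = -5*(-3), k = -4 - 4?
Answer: 218857/20590 + I*sqrt(41) ≈ 10.629 + 6.4031*I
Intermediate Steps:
k = -8
Q(g, s) = 15
y(r) = sqrt(15 + r)
y(-56) - (-1077/290 - 982/142) = sqrt(15 - 56) - (-1077/290 - 982/142) = sqrt(-41) - (-1077*1/290 - 982*1/142) = I*sqrt(41) - (-1077/290 - 491/71) = I*sqrt(41) - 1*(-218857/20590) = I*sqrt(41) + 218857/20590 = 218857/20590 + I*sqrt(41)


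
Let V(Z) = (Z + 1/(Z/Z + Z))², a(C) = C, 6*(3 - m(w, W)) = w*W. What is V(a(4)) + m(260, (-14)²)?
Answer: -635452/75 ≈ -8472.7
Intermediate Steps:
m(w, W) = 3 - W*w/6 (m(w, W) = 3 - w*W/6 = 3 - W*w/6)
V(Z) = (Z + 1/(1 + Z))²
V(a(4)) + m(260, (-14)²) = (1 + 4 + 4²)²/(1 + 4)² + (3 - ⅙*(-14)²*260) = (1 + 4 + 16)²/5² + (3 - ⅙*196*260) = (1/25)*21² + (3 - 25480/3) = (1/25)*441 - 25471/3 = 441/25 - 25471/3 = -635452/75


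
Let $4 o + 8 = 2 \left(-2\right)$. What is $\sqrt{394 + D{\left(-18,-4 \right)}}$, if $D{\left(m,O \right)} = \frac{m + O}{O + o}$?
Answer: $\frac{2 \sqrt{4865}}{7} \approx 19.928$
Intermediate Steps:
$o = -3$ ($o = -2 + \frac{2 \left(-2\right)}{4} = -2 + \frac{1}{4} \left(-4\right) = -2 - 1 = -3$)
$D{\left(m,O \right)} = \frac{O + m}{-3 + O}$ ($D{\left(m,O \right)} = \frac{m + O}{O - 3} = \frac{O + m}{-3 + O}$)
$\sqrt{394 + D{\left(-18,-4 \right)}} = \sqrt{394 + \frac{-4 - 18}{-3 - 4}} = \sqrt{394 + \frac{1}{-7} \left(-22\right)} = \sqrt{394 - - \frac{22}{7}} = \sqrt{394 + \frac{22}{7}} = \sqrt{\frac{2780}{7}} = \frac{2 \sqrt{4865}}{7}$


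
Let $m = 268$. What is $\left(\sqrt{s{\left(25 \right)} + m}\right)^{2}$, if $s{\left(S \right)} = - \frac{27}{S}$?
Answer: $\frac{6673}{25} \approx 266.92$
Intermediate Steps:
$\left(\sqrt{s{\left(25 \right)} + m}\right)^{2} = \left(\sqrt{- \frac{27}{25} + 268}\right)^{2} = \left(\sqrt{\frac{6673}{25}}\right)^{2} = \left(\frac{\sqrt{6673}}{5}\right)^{2} = \frac{6673}{25}$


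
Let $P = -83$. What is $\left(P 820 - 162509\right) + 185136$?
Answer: $-45433$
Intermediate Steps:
$\left(P 820 - 162509\right) + 185136 = \left(\left(-83\right) 820 - 162509\right) + 185136 = \left(-68060 - 162509\right) + 185136 = -230569 + 185136 = -45433$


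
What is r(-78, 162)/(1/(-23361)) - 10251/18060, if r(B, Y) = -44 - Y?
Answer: 28970439903/6020 ≈ 4.8124e+6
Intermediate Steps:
r(-78, 162)/(1/(-23361)) - 10251/18060 = (-44 - 1*162)/(1/(-23361)) - 10251/18060 = (-44 - 162)/(-1/23361) - 10251*1/18060 = -206*(-23361) - 3417/6020 = 4812366 - 3417/6020 = 28970439903/6020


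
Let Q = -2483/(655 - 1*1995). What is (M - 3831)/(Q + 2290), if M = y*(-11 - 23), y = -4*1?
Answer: -4951300/3071083 ≈ -1.6122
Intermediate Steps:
y = -4
Q = 2483/1340 (Q = -2483/(655 - 1995) = -2483/(-1340) = -2483*(-1/1340) = 2483/1340 ≈ 1.8530)
M = 136 (M = -4*(-11 - 23) = -4*(-34) = 136)
(M - 3831)/(Q + 2290) = (136 - 3831)/(2483/1340 + 2290) = -3695/3071083/1340 = -3695*1340/3071083 = -4951300/3071083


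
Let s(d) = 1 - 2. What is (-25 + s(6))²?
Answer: 676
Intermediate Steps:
s(d) = -1
(-25 + s(6))² = (-25 - 1)² = (-26)² = 676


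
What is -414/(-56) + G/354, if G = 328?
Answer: 41231/4956 ≈ 8.3194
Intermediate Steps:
-414/(-56) + G/354 = -414/(-56) + 328/354 = -414*(-1/56) + 328*(1/354) = 207/28 + 164/177 = 41231/4956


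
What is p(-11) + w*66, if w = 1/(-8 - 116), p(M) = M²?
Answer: 7469/62 ≈ 120.47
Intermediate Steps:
w = -1/124 (w = 1/(-124) = -1/124 ≈ -0.0080645)
p(-11) + w*66 = (-11)² - 1/124*66 = 121 - 33/62 = 7469/62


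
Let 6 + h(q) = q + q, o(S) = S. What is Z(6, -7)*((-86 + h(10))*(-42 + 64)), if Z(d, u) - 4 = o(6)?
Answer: -15840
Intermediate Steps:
h(q) = -6 + 2*q (h(q) = -6 + (q + q) = -6 + 2*q)
Z(d, u) = 10 (Z(d, u) = 4 + 6 = 10)
Z(6, -7)*((-86 + h(10))*(-42 + 64)) = 10*((-86 + (-6 + 2*10))*(-42 + 64)) = 10*((-86 + (-6 + 20))*22) = 10*((-86 + 14)*22) = 10*(-72*22) = 10*(-1584) = -15840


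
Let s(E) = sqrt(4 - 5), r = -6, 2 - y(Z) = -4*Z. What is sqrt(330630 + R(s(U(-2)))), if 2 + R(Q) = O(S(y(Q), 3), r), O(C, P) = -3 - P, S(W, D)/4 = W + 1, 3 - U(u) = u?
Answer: sqrt(330631) ≈ 575.00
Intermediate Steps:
U(u) = 3 - u
y(Z) = 2 + 4*Z (y(Z) = 2 - (-4)*Z = 2 + 4*Z)
S(W, D) = 4 + 4*W (S(W, D) = 4*(W + 1) = 4*(1 + W) = 4 + 4*W)
s(E) = I (s(E) = sqrt(-1) = I)
R(Q) = 1 (R(Q) = -2 + (-3 - 1*(-6)) = -2 + (-3 + 6) = -2 + 3 = 1)
sqrt(330630 + R(s(U(-2)))) = sqrt(330630 + 1) = sqrt(330631)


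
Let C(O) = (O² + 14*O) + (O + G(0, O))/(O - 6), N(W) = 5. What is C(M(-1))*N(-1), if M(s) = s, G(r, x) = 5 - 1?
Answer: -470/7 ≈ -67.143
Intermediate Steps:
G(r, x) = 4
C(O) = O² + 14*O + (4 + O)/(-6 + O) (C(O) = (O² + 14*O) + (O + 4)/(O - 6) = (O² + 14*O) + (4 + O)/(-6 + O) = O² + 14*O + (4 + O)/(-6 + O))
C(M(-1))*N(-1) = ((4 + (-1)³ - 83*(-1) + 8*(-1)²)/(-6 - 1))*5 = ((4 - 1 + 83 + 8*1)/(-7))*5 = -(4 - 1 + 83 + 8)/7*5 = -⅐*94*5 = -94/7*5 = -470/7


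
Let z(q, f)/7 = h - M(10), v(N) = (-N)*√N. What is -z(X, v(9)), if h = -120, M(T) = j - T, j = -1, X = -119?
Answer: 763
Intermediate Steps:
v(N) = -N^(3/2)
M(T) = -1 - T
z(q, f) = -763 (z(q, f) = 7*(-120 - (-1 - 1*10)) = 7*(-120 - (-1 - 10)) = 7*(-120 - 1*(-11)) = 7*(-120 + 11) = 7*(-109) = -763)
-z(X, v(9)) = -1*(-763) = 763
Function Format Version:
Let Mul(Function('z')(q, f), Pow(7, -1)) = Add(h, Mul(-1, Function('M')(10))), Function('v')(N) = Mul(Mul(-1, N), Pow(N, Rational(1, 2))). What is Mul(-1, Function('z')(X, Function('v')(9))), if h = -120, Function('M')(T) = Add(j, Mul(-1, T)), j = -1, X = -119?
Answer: 763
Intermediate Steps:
Function('v')(N) = Mul(-1, Pow(N, Rational(3, 2)))
Function('M')(T) = Add(-1, Mul(-1, T))
Function('z')(q, f) = -763 (Function('z')(q, f) = Mul(7, Add(-120, Mul(-1, Add(-1, Mul(-1, 10))))) = Mul(7, Add(-120, Mul(-1, Add(-1, -10)))) = Mul(7, Add(-120, Mul(-1, -11))) = Mul(7, Add(-120, 11)) = Mul(7, -109) = -763)
Mul(-1, Function('z')(X, Function('v')(9))) = Mul(-1, -763) = 763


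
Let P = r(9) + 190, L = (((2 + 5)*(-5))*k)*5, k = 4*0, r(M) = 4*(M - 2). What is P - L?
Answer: 218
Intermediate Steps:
r(M) = -8 + 4*M (r(M) = 4*(-2 + M) = -8 + 4*M)
k = 0
L = 0 (L = (((2 + 5)*(-5))*0)*5 = ((7*(-5))*0)*5 = -35*0*5 = 0*5 = 0)
P = 218 (P = (-8 + 4*9) + 190 = (-8 + 36) + 190 = 28 + 190 = 218)
P - L = 218 - 1*0 = 218 + 0 = 218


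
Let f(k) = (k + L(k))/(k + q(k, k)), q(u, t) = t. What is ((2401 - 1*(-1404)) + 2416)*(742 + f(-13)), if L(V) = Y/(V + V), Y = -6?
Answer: 780617301/169 ≈ 4.6190e+6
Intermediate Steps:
L(V) = -3/V (L(V) = -6/(V + V) = -6*1/(2*V) = -3/V)
f(k) = (k - 3/k)/(2*k) (f(k) = (k - 3/k)/(k + k) = (k - 3/k)/((2*k)) = (k - 3/k)*(1/(2*k)) = (k - 3/k)/(2*k))
((2401 - 1*(-1404)) + 2416)*(742 + f(-13)) = ((2401 - 1*(-1404)) + 2416)*(742 + (½)*(-3 + (-13)²)/(-13)²) = ((2401 + 1404) + 2416)*(742 + (½)*(1/169)*(-3 + 169)) = (3805 + 2416)*(742 + (½)*(1/169)*166) = 6221*(742 + 83/169) = 6221*(125481/169) = 780617301/169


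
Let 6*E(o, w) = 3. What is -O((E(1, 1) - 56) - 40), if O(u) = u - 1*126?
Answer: 443/2 ≈ 221.50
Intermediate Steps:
E(o, w) = ½ (E(o, w) = (⅙)*3 = ½)
O(u) = -126 + u (O(u) = u - 126 = -126 + u)
-O((E(1, 1) - 56) - 40) = -(-126 + ((½ - 56) - 40)) = -(-126 + (-111/2 - 40)) = -(-126 - 191/2) = -1*(-443/2) = 443/2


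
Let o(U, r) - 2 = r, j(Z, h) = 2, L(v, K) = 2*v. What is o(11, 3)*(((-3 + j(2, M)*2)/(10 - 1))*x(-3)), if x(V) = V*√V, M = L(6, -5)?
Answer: -5*I*√3/3 ≈ -2.8868*I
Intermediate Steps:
M = 12 (M = 2*6 = 12)
o(U, r) = 2 + r
x(V) = V^(3/2)
o(11, 3)*(((-3 + j(2, M)*2)/(10 - 1))*x(-3)) = (2 + 3)*(((-3 + 2*2)/(10 - 1))*(-3)^(3/2)) = 5*(((-3 + 4)/9)*(-3*I*√3)) = 5*((1*(⅑))*(-3*I*√3)) = 5*((-3*I*√3)/9) = 5*(-I*√3/3) = -5*I*√3/3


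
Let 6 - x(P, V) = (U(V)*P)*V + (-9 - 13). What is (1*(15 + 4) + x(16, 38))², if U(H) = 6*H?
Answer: 19203584929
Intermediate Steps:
x(P, V) = 28 - 6*P*V² (x(P, V) = 6 - (((6*V)*P)*V + (-9 - 13)) = 6 - ((6*P*V)*V - 22) = 6 - (6*P*V² - 22) = 6 - (-22 + 6*P*V²) = 6 + (22 - 6*P*V²) = 28 - 6*P*V²)
(1*(15 + 4) + x(16, 38))² = (1*(15 + 4) + (28 - 6*16*38²))² = (1*19 + (28 - 6*16*1444))² = (19 + (28 - 138624))² = (19 - 138596)² = (-138577)² = 19203584929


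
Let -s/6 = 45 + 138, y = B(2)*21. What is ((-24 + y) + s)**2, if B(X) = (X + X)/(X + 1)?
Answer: 1196836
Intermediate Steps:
B(X) = 2*X/(1 + X) (B(X) = (2*X)/(1 + X) = 2*X/(1 + X))
y = 28 (y = (2*2/(1 + 2))*21 = (2*2/3)*21 = (2*2*(1/3))*21 = (4/3)*21 = 28)
s = -1098 (s = -6*(45 + 138) = -6*183 = -1098)
((-24 + y) + s)**2 = ((-24 + 28) - 1098)**2 = (4 - 1098)**2 = (-1094)**2 = 1196836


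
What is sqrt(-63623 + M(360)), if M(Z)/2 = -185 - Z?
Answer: I*sqrt(64713) ≈ 254.39*I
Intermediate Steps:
M(Z) = -370 - 2*Z (M(Z) = 2*(-185 - Z) = -370 - 2*Z)
sqrt(-63623 + M(360)) = sqrt(-63623 + (-370 - 2*360)) = sqrt(-63623 + (-370 - 720)) = sqrt(-63623 - 1090) = sqrt(-64713) = I*sqrt(64713)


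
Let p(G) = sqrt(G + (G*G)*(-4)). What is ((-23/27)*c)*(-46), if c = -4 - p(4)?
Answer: -4232/27 - 2116*I*sqrt(15)/27 ≈ -156.74 - 303.53*I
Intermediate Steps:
p(G) = sqrt(G - 4*G**2) (p(G) = sqrt(G + G**2*(-4)) = sqrt(G - 4*G**2))
c = -4 - 2*I*sqrt(15) (c = -4 - sqrt(4*(1 - 4*4)) = -4 - sqrt(4*(1 - 16)) = -4 - sqrt(4*(-15)) = -4 - sqrt(-60) = -4 - 2*I*sqrt(15) ≈ -4.0 - 7.746*I)
((-23/27)*c)*(-46) = ((-23/27)*(-4 - 2*I*sqrt(15)))*(-46) = ((-23*1/27)*(-4 - 2*I*sqrt(15)))*(-46) = -23*(-4 - 2*I*sqrt(15))/27*(-46) = (92/27 + 46*I*sqrt(15)/27)*(-46) = -4232/27 - 2116*I*sqrt(15)/27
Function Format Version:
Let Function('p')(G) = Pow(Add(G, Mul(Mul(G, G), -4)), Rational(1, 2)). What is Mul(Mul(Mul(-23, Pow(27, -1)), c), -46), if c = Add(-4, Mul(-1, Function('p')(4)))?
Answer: Add(Rational(-4232, 27), Mul(Rational(-2116, 27), I, Pow(15, Rational(1, 2)))) ≈ Add(-156.74, Mul(-303.53, I))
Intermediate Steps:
Function('p')(G) = Pow(Add(G, Mul(-4, Pow(G, 2))), Rational(1, 2)) (Function('p')(G) = Pow(Add(G, Mul(Pow(G, 2), -4)), Rational(1, 2)) = Pow(Add(G, Mul(-4, Pow(G, 2))), Rational(1, 2)))
c = Add(-4, Mul(-2, I, Pow(15, Rational(1, 2)))) (c = Add(-4, Mul(-1, Pow(Mul(4, Add(1, Mul(-4, 4))), Rational(1, 2)))) = Add(-4, Mul(-1, Pow(Mul(4, Add(1, -16)), Rational(1, 2)))) = Add(-4, Mul(-1, Pow(Mul(4, -15), Rational(1, 2)))) = Add(-4, Mul(-1, Pow(-60, Rational(1, 2)))) = Add(-4, Mul(-1, Mul(2, I, Pow(15, Rational(1, 2))))) = Add(-4, Mul(-2, I, Pow(15, Rational(1, 2)))) ≈ Add(-4.0000, Mul(-7.7460, I)))
Mul(Mul(Mul(-23, Pow(27, -1)), c), -46) = Mul(Mul(Mul(-23, Pow(27, -1)), Add(-4, Mul(-2, I, Pow(15, Rational(1, 2))))), -46) = Mul(Mul(Mul(-23, Rational(1, 27)), Add(-4, Mul(-2, I, Pow(15, Rational(1, 2))))), -46) = Mul(Mul(Rational(-23, 27), Add(-4, Mul(-2, I, Pow(15, Rational(1, 2))))), -46) = Mul(Add(Rational(92, 27), Mul(Rational(46, 27), I, Pow(15, Rational(1, 2)))), -46) = Add(Rational(-4232, 27), Mul(Rational(-2116, 27), I, Pow(15, Rational(1, 2))))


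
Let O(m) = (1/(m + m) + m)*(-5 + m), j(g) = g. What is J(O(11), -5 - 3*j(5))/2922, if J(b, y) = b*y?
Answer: -2430/5357 ≈ -0.45361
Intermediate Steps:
O(m) = (-5 + m)*(m + 1/(2*m)) (O(m) = (1/(2*m) + m)*(-5 + m) = (m + 1/(2*m))*(-5 + m) = (-5 + m)*(m + 1/(2*m)))
J(O(11), -5 - 3*j(5))/2922 = ((½ + 11² - 5*11 - 5/2/11)*(-5 - 3*5))/2922 = ((½ + 121 - 55 - 5/2*1/11)*(-5 - 15))*(1/2922) = ((½ + 121 - 55 - 5/22)*(-20))*(1/2922) = ((729/11)*(-20))*(1/2922) = -14580/11*1/2922 = -2430/5357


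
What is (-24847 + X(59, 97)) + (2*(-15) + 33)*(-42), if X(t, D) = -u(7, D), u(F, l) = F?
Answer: -24980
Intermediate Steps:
X(t, D) = -7 (X(t, D) = -1*7 = -7)
(-24847 + X(59, 97)) + (2*(-15) + 33)*(-42) = (-24847 - 7) + (2*(-15) + 33)*(-42) = -24854 + (-30 + 33)*(-42) = -24854 + 3*(-42) = -24854 - 126 = -24980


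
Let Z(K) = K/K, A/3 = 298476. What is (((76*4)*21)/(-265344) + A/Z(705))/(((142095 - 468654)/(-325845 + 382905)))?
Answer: -23536897421505/150434846 ≈ -1.5646e+5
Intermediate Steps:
A = 895428 (A = 3*298476 = 895428)
Z(K) = 1
(((76*4)*21)/(-265344) + A/Z(705))/(((142095 - 468654)/(-325845 + 382905))) = (((76*4)*21)/(-265344) + 895428/1)/(((142095 - 468654)/(-325845 + 382905))) = ((304*21)*(-1/265344) + 895428*1)/((-326559/57060)) = (6384*(-1/265344) + 895428)/((-326559*1/57060)) = (-133/5528 + 895428)/(-108853/19020) = (4949925851/5528)*(-19020/108853) = -23536897421505/150434846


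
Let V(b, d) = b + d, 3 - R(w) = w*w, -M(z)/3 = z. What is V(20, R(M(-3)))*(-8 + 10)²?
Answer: -232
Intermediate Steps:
M(z) = -3*z
R(w) = 3 - w² (R(w) = 3 - w*w = 3 - w²)
V(20, R(M(-3)))*(-8 + 10)² = (20 + (3 - (-3*(-3))²))*(-8 + 10)² = (20 + (3 - 1*9²))*2² = (20 + (3 - 1*81))*4 = (20 + (3 - 81))*4 = (20 - 78)*4 = -58*4 = -232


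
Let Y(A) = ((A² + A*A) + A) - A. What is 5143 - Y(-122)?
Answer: -24625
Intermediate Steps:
Y(A) = 2*A² (Y(A) = ((A² + A²) + A) - A = (2*A² + A) - A = (A + 2*A²) - A = 2*A²)
5143 - Y(-122) = 5143 - 2*(-122)² = 5143 - 2*14884 = 5143 - 1*29768 = 5143 - 29768 = -24625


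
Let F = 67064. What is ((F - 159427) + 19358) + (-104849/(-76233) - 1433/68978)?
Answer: -383882359768937/5258399874 ≈ -73004.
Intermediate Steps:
((F - 159427) + 19358) + (-104849/(-76233) - 1433/68978) = ((67064 - 159427) + 19358) + (-104849/(-76233) - 1433/68978) = (-92363 + 19358) + (-104849*(-1/76233) - 1433*1/68978) = -73005 + (104849/76233 - 1433/68978) = -73005 + 7123032433/5258399874 = -383882359768937/5258399874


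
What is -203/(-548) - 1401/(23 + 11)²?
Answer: -66635/79186 ≈ -0.84150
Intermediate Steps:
-203/(-548) - 1401/(23 + 11)² = -203*(-1/548) - 1401/(34²) = 203/548 - 1401/1156 = -66635/79186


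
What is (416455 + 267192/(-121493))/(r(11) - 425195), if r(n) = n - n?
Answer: -50596100123/51658216135 ≈ -0.97944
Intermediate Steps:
r(n) = 0
(416455 + 267192/(-121493))/(r(11) - 425195) = (416455 + 267192/(-121493))/(0 - 425195) = (416455 + 267192*(-1/121493))/(-425195) = (416455 - 267192/121493)*(-1/425195) = (50596100123/121493)*(-1/425195) = -50596100123/51658216135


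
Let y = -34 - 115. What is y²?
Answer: 22201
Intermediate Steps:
y = -149
y² = (-149)² = 22201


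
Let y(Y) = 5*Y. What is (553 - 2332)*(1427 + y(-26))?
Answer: -2307363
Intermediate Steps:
(553 - 2332)*(1427 + y(-26)) = (553 - 2332)*(1427 + 5*(-26)) = -1779*(1427 - 130) = -1779*1297 = -2307363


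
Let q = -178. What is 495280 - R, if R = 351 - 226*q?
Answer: 454701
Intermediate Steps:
R = 40579 (R = 351 - 226*(-178) = 351 + 40228 = 40579)
495280 - R = 495280 - 1*40579 = 495280 - 40579 = 454701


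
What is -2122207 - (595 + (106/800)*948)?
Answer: -212292761/100 ≈ -2.1229e+6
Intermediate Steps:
-2122207 - (595 + (106/800)*948) = -2122207 - (595 + (106*(1/800))*948) = -2122207 - (595 + (53/400)*948) = -2122207 - (595 + 12561/100) = -2122207 - 1*72061/100 = -2122207 - 72061/100 = -212292761/100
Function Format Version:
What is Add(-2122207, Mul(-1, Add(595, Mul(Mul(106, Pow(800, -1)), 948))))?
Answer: Rational(-212292761, 100) ≈ -2.1229e+6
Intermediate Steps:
Add(-2122207, Mul(-1, Add(595, Mul(Mul(106, Pow(800, -1)), 948)))) = Add(-2122207, Mul(-1, Add(595, Mul(Mul(106, Rational(1, 800)), 948)))) = Add(-2122207, Mul(-1, Add(595, Mul(Rational(53, 400), 948)))) = Add(-2122207, Mul(-1, Add(595, Rational(12561, 100)))) = Add(-2122207, Mul(-1, Rational(72061, 100))) = Add(-2122207, Rational(-72061, 100)) = Rational(-212292761, 100)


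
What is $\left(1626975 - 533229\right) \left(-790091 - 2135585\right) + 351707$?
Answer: $-3199946070589$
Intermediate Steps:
$\left(1626975 - 533229\right) \left(-790091 - 2135585\right) + 351707 = 1093746 \left(-2925676\right) + 351707 = -3199946422296 + 351707 = -3199946070589$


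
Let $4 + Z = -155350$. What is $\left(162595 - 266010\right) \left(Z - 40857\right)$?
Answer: $20291160565$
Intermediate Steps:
$Z = -155354$ ($Z = -4 - 155350 = -155354$)
$\left(162595 - 266010\right) \left(Z - 40857\right) = \left(162595 - 266010\right) \left(-155354 - 40857\right) = \left(-103415\right) \left(-196211\right) = 20291160565$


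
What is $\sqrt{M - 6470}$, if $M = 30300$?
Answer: $\sqrt{23830} \approx 154.37$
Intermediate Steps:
$\sqrt{M - 6470} = \sqrt{30300 - 6470} = \sqrt{23830}$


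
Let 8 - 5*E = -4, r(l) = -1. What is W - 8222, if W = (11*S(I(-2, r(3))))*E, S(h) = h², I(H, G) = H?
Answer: -40582/5 ≈ -8116.4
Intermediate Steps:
E = 12/5 (E = 8/5 - ⅕*(-4) = 8/5 + ⅘ = 12/5 ≈ 2.4000)
W = 528/5 (W = (11*(-2)²)*(12/5) = (11*4)*(12/5) = 44*(12/5) = 528/5 ≈ 105.60)
W - 8222 = 528/5 - 8222 = -40582/5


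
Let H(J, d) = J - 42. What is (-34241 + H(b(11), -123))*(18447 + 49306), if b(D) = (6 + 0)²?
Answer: -2320336991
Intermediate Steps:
b(D) = 36 (b(D) = 6² = 36)
H(J, d) = -42 + J
(-34241 + H(b(11), -123))*(18447 + 49306) = (-34241 + (-42 + 36))*(18447 + 49306) = (-34241 - 6)*67753 = -34247*67753 = -2320336991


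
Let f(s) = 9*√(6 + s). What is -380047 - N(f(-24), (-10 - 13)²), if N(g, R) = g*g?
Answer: -378589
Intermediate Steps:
N(g, R) = g²
-380047 - N(f(-24), (-10 - 13)²) = -380047 - (9*√(6 - 24))² = -380047 - (9*√(-18))² = -380047 - (9*(3*I*√2))² = -380047 - (27*I*√2)² = -380047 - 1*(-1458) = -380047 + 1458 = -378589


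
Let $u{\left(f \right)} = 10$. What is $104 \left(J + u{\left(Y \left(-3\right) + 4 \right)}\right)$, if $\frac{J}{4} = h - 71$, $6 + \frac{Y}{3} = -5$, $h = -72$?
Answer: $-58448$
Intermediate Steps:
$Y = -33$ ($Y = -18 + 3 \left(-5\right) = -18 - 15 = -33$)
$J = -572$ ($J = 4 \left(-72 - 71\right) = 4 \left(-143\right) = -572$)
$104 \left(J + u{\left(Y \left(-3\right) + 4 \right)}\right) = 104 \left(-572 + 10\right) = 104 \left(-562\right) = -58448$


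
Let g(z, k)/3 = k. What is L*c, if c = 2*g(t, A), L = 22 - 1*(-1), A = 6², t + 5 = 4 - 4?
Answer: 4968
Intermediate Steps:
t = -5 (t = -5 + (4 - 4) = -5 + 0 = -5)
A = 36
L = 23 (L = 22 + 1 = 23)
g(z, k) = 3*k
c = 216 (c = 2*(3*36) = 2*108 = 216)
L*c = 23*216 = 4968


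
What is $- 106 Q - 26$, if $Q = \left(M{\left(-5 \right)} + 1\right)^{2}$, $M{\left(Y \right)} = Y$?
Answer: $-1722$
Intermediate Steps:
$Q = 16$ ($Q = \left(-5 + 1\right)^{2} = \left(-4\right)^{2} = 16$)
$- 106 Q - 26 = \left(-106\right) 16 - 26 = -1696 - 26 = -1722$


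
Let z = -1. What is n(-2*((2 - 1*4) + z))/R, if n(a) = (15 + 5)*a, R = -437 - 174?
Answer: -120/611 ≈ -0.19640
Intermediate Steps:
R = -611
n(a) = 20*a
n(-2*((2 - 1*4) + z))/R = (20*(-2*((2 - 1*4) - 1)))/(-611) = (20*(-2*((2 - 4) - 1)))*(-1/611) = (20*(-2*(-2 - 1)))*(-1/611) = (20*(-2*(-3)))*(-1/611) = (20*6)*(-1/611) = 120*(-1/611) = -120/611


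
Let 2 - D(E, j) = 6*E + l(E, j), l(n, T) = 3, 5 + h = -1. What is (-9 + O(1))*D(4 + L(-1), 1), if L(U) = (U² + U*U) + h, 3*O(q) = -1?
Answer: 28/3 ≈ 9.3333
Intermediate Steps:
h = -6 (h = -5 - 1 = -6)
O(q) = -⅓ (O(q) = (⅓)*(-1) = -⅓)
L(U) = -6 + 2*U² (L(U) = (U² + U*U) - 6 = (U² + U²) - 6 = 2*U² - 6 = -6 + 2*U²)
D(E, j) = -1 - 6*E (D(E, j) = 2 - (6*E + 3) = 2 - (3 + 6*E) = 2 + (-3 - 6*E) = -1 - 6*E)
(-9 + O(1))*D(4 + L(-1), 1) = (-9 - ⅓)*(-1 - 6*(4 + (-6 + 2*(-1)²))) = -28*(-1 - 6*(4 + (-6 + 2*1)))/3 = -28*(-1 - 6*(4 + (-6 + 2)))/3 = -28*(-1 - 6*(4 - 4))/3 = -28*(-1 - 6*0)/3 = -28*(-1 + 0)/3 = -28/3*(-1) = 28/3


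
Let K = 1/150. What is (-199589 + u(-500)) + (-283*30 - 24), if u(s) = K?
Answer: -31215449/150 ≈ -2.0810e+5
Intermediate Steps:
K = 1/150 ≈ 0.0066667
u(s) = 1/150
(-199589 + u(-500)) + (-283*30 - 24) = (-199589 + 1/150) + (-283*30 - 24) = -29938349/150 + (-8490 - 24) = -29938349/150 - 8514 = -31215449/150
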